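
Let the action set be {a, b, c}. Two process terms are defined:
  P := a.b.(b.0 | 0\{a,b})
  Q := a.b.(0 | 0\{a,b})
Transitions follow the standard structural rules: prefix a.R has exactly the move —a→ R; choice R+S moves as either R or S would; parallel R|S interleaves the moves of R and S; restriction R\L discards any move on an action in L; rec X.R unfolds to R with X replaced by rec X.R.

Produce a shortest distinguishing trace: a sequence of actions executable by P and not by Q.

P's transition system — 4 states:
  p0 = a.b.(b.0 | 0\{a,b}) :: —a→ p1
  p1 = b.(b.0 | 0\{a,b}) :: —b→ p2
  p2 = b.0 | 0\{a,b} :: —b→ p3
  p3 = 0 | 0\{a,b} :: stopped
Q's transition system — 3 states:
  q0 = a.b.(0 | 0\{a,b}) :: —a→ q1
  q1 = b.(0 | 0\{a,b}) :: —b→ q2
  q2 = 0 | 0\{a,b} :: stopped
Run σ = ⟨abb⟩ on P: start {p0}
  after a @ step 1: {p1}
  after b @ step 2: {p2}
  after b @ step 3: {p3}
  ✓ P
Run σ = ⟨abb⟩ on Q: start {q0}
  after a @ step 1: {q1}
  after b @ step 2: {q2}
  after b @ step 3: no successor for Q

abb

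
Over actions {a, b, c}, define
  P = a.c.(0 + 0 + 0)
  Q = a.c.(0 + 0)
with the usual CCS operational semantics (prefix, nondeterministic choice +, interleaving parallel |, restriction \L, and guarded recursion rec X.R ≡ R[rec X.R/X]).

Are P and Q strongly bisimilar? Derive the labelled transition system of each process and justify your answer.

Reachable graph of P (3 states):
  p0 = a.c.(0 + 0 + 0) → =a=> p1
  p1 = c.(0 + 0 + 0) → =c=> p2
  p2 = 0 + 0 + 0 → stopped
Reachable graph of Q (3 states):
  q0 = a.c.(0 + 0) → =a=> q1
  q1 = c.(0 + 0) → =c=> q2
  q2 = 0 + 0 → stopped
Bisimilarity quotient blocks:
  B0 = {p0, q0}
  B1 = {p1, q1}
  B2 = {p2, q2}
p0 ∈ B0, q0 ∈ B0 → same block

bisimilar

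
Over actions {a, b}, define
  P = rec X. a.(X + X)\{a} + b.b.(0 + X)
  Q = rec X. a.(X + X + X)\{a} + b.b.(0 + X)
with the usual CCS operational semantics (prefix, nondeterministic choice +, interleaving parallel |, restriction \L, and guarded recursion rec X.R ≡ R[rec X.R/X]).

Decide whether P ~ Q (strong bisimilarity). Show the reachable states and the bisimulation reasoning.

P's transition system — 6 states:
  m0 = rec X. a.(X + X)\{a} + b.b.(0 + X) :: --a--▸ m1, --b--▸ m2
  m1 = ((rec X. a.(X + X)\{a} + b.b.(0 + X)) + (rec X. a.(X + X)\{a} + b.b.(0 + X)))\{a} :: --b--▸ m3
  m2 = b.(0 + (rec X. a.(X + X)\{a} + b.b.(0 + X))) :: --b--▸ m4
  m3 = (b.(0 + (rec X. a.(X + X)\{a} + b.b.(0 + X))))\{a} :: --b--▸ m5
  m4 = 0 + (rec X. a.(X + X)\{a} + b.b.(0 + X)) :: --a--▸ m1, --b--▸ m2
  m5 = (0 + (rec X. a.(X + X)\{a} + b.b.(0 + X)))\{a} :: --b--▸ m3
Q's transition system — 6 states:
  n0 = rec X. a.(X + X + X)\{a} + b.b.(0 + X) :: --a--▸ n1, --b--▸ n2
  n1 = ((rec X. a.(X + X + X)\{a} + b.b.(0 + X)) + (rec X. a.(X + X + X)\{a} + b.b.(0 + X)) + (rec X. a.(X + X + X)\{a} + b.b.(0 + X)))\{a} :: --b--▸ n3
  n2 = b.(0 + (rec X. a.(X + X + X)\{a} + b.b.(0 + X))) :: --b--▸ n4
  n3 = (b.(0 + (rec X. a.(X + X + X)\{a} + b.b.(0 + X))))\{a} :: --b--▸ n5
  n4 = 0 + (rec X. a.(X + X + X)\{a} + b.b.(0 + X)) :: --a--▸ n1, --b--▸ n2
  n5 = (0 + (rec X. a.(X + X + X)\{a} + b.b.(0 + X)))\{a} :: --b--▸ n3
Coarsest stable partition (strong bisimilarity classes):
  B0 = {m0, m4, n0, n4}
  B1 = {m1, m3, m5, n1, n3, n5}
  B2 = {m2, n2}
m0 ∈ B0, n0 ∈ B0 → same block

P ~ Q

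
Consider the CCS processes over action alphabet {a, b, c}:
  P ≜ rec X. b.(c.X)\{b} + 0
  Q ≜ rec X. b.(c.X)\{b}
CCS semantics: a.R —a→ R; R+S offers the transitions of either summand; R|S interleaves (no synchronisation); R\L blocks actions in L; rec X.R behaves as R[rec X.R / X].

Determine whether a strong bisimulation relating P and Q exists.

P's transition system — 3 states:
  m0 = rec X. b.(c.X)\{b} + 0 | --b--▸ m1
  m1 = (c.(rec X. b.(c.X)\{b} + 0))\{b} | --c--▸ m2
  m2 = (rec X. b.(c.X)\{b} + 0)\{b} | ·
Q's transition system — 3 states:
  n0 = rec X. b.(c.X)\{b} | --b--▸ n1
  n1 = (c.(rec X. b.(c.X)\{b}))\{b} | --c--▸ n2
  n2 = (rec X. b.(c.X)\{b})\{b} | ·
Coarsest stable partition (strong bisimilarity classes):
  B0 = {m0, n0}
  B1 = {m1, n1}
  B2 = {m2, n2}
m0 ∈ B0, n0 ∈ B0 → same block

bisimilar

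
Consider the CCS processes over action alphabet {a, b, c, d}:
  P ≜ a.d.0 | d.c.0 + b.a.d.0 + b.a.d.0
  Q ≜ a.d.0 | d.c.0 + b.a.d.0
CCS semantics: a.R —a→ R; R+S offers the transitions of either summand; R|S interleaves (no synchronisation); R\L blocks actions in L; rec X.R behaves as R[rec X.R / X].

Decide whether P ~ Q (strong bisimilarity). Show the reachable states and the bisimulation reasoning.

Reachable graph of P (12 states):
  s0 = a.d.0 | d.c.0 + b.a.d.0 + b.a.d.0 ⊢ -a-> s1, -b-> s2, -d-> s3
  s1 = d.0 | d.c.0 ⊢ -d-> s4, -d-> s5
  s2 = a.d.0 ⊢ -a-> s6
  s3 = a.d.0 | c.0 ⊢ -a-> s5, -c-> s7
  s4 = 0 | d.c.0 ⊢ -d-> s8
  s5 = d.0 | c.0 ⊢ -c-> s9, -d-> s8
  s6 = d.0 ⊢ -d-> s10
  s7 = a.d.0 | 0 ⊢ -a-> s9
  s8 = 0 | c.0 ⊢ -c-> s11
  s9 = d.0 | 0 ⊢ -d-> s11
  s10 = 0 ⊢ stopped
  s11 = 0 | 0 ⊢ stopped
Reachable graph of Q (12 states):
  t0 = a.d.0 | d.c.0 + b.a.d.0 ⊢ -a-> t1, -b-> t2, -d-> t3
  t1 = d.0 | d.c.0 ⊢ -d-> t4, -d-> t5
  t2 = a.d.0 ⊢ -a-> t6
  t3 = a.d.0 | c.0 ⊢ -a-> t5, -c-> t7
  t4 = 0 | d.c.0 ⊢ -d-> t8
  t5 = d.0 | c.0 ⊢ -c-> t9, -d-> t8
  t6 = d.0 ⊢ -d-> t10
  t7 = a.d.0 | 0 ⊢ -a-> t9
  t8 = 0 | c.0 ⊢ -c-> t11
  t9 = d.0 | 0 ⊢ -d-> t11
  t10 = 0 ⊢ stopped
  t11 = 0 | 0 ⊢ stopped
Coarsest stable partition (strong bisimilarity classes):
  B0 = {s0, t0}
  B1 = {s2, s7, t2, t7}
  B2 = {s6, s9, t6, t9}
  B3 = {s10, s11, t10, t11}
  B4 = {s1, t1}
  B5 = {s5, t5}
  B6 = {s8, t8}
  B7 = {s4, t4}
  B8 = {s3, t3}
s0 ∈ B0, t0 ∈ B0 → same block

YES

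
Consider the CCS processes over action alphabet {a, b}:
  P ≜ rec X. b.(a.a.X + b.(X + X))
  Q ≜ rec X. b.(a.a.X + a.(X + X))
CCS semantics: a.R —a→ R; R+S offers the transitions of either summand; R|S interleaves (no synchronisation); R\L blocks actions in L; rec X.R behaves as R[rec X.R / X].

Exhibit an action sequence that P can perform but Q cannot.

bb

P's transition system — 4 states:
  m0 = rec X. b.(a.a.X + b.(X + X)) has moves -b-> m1
  m1 = a.a.(rec X. b.(a.a.X + b.(X + X))) + b.((rec X. b.(a.a.X + b.(X + X))) + (rec X. b.(a.a.X + b.(X + X)))) has moves -a-> m2, -b-> m3
  m2 = a.(rec X. b.(a.a.X + b.(X + X))) has moves -a-> m0
  m3 = (rec X. b.(a.a.X + b.(X + X))) + (rec X. b.(a.a.X + b.(X + X))) has moves -b-> m1
Q's transition system — 4 states:
  n0 = rec X. b.(a.a.X + a.(X + X)) has moves -b-> n1
  n1 = a.a.(rec X. b.(a.a.X + a.(X + X))) + a.((rec X. b.(a.a.X + a.(X + X))) + (rec X. b.(a.a.X + a.(X + X)))) has moves -a-> n2, -a-> n3
  n2 = (rec X. b.(a.a.X + a.(X + X))) + (rec X. b.(a.a.X + a.(X + X))) has moves -b-> n1
  n3 = a.(rec X. b.(a.a.X + a.(X + X))) has moves -a-> n0
Trace ⟨bb⟩ through P, begin at {m0}:
  [1] b ⇒ {m1}
  [2] b ⇒ {m3}
  P completes σ.
Trace ⟨bb⟩ through Q, begin at {n0}:
  [1] b ⇒ {n1}
  [2] b ⇒ no successor for Q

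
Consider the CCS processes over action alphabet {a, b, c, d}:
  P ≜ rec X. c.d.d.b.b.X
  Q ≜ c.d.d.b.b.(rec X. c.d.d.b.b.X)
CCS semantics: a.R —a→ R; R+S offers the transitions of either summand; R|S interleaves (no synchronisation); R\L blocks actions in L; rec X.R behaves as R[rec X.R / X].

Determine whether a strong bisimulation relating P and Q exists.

Reachable graph of P (5 states):
  u0 = rec X. c.d.d.b.b.X | -c-> u1
  u1 = d.d.b.b.(rec X. c.d.d.b.b.X) | -d-> u2
  u2 = d.b.b.(rec X. c.d.d.b.b.X) | -d-> u3
  u3 = b.b.(rec X. c.d.d.b.b.X) | -b-> u4
  u4 = b.(rec X. c.d.d.b.b.X) | -b-> u0
Reachable graph of Q (6 states):
  v0 = c.d.d.b.b.(rec X. c.d.d.b.b.X) | -c-> v1
  v1 = d.d.b.b.(rec X. c.d.d.b.b.X) | -d-> v2
  v2 = d.b.b.(rec X. c.d.d.b.b.X) | -d-> v3
  v3 = b.b.(rec X. c.d.d.b.b.X) | -b-> v4
  v4 = b.(rec X. c.d.d.b.b.X) | -b-> v5
  v5 = rec X. c.d.d.b.b.X | -c-> v1
Coarsest stable partition (strong bisimilarity classes):
  B0 = {u0, v0, v5}
  B1 = {u1, v1}
  B2 = {u2, v2}
  B3 = {u3, v3}
  B4 = {u4, v4}
u0 ∈ B0, v0 ∈ B0 → same block

P ~ Q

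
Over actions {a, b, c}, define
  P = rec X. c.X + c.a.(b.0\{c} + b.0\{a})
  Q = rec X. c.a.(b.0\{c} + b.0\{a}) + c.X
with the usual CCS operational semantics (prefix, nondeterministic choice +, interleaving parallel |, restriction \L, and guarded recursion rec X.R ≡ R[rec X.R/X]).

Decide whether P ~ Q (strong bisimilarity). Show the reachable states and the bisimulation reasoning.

Reachable graph of P (5 states):
  s0 = rec X. c.X + c.a.(b.0\{c} + b.0\{a}) :: -c-> s0, -c-> s1
  s1 = a.(b.0\{c} + b.0\{a}) :: -a-> s2
  s2 = b.0\{c} + b.0\{a} :: -b-> s3, -b-> s4
  s3 = 0\{a} :: ∅
  s4 = 0\{c} :: ∅
Reachable graph of Q (5 states):
  t0 = rec X. c.a.(b.0\{c} + b.0\{a}) + c.X :: -c-> t0, -c-> t1
  t1 = a.(b.0\{c} + b.0\{a}) :: -a-> t2
  t2 = b.0\{c} + b.0\{a} :: -b-> t3, -b-> t4
  t3 = 0\{a} :: ∅
  t4 = 0\{c} :: ∅
Partition-refinement fixed point:
  B0 = {s0, t0}
  B1 = {s1, t1}
  B2 = {s2, t2}
  B3 = {s3, s4, t3, t4}
s0 ∈ B0, t0 ∈ B0 → same block

P ~ Q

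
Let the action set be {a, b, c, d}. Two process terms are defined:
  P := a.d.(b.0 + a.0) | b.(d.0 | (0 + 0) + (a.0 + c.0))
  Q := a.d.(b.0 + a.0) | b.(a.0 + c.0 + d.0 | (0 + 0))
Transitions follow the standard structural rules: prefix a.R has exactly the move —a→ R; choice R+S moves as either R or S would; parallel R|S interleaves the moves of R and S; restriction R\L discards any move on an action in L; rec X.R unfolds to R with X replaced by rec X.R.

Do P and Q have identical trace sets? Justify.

P's transition system — 16 states:
  s0 = a.d.(b.0 + a.0) | b.(d.0 | (0 + 0) + (a.0 + c.0)) → -a-> s1, -b-> s2
  s1 = d.(b.0 + a.0) | b.(d.0 | (0 + 0) + (a.0 + c.0)) → -b-> s3, -d-> s4
  s2 = a.d.(b.0 + a.0) | (d.0 | (0 + 0) + (a.0 + c.0)) → -a-> s3, -a-> s5, -c-> s5, -d-> s6
  s3 = d.(b.0 + a.0) | (d.0 | (0 + 0) + (a.0 + c.0)) → -a-> s7, -c-> s7, -d-> s8, -d-> s9
  s4 = (b.0 + a.0) | b.(d.0 | (0 + 0) + (a.0 + c.0)) → -a-> s10, -b-> s10, -b-> s8
  s5 = a.d.(b.0 + a.0) | 0 → -a-> s7
  s6 = a.d.(b.0 + a.0) | (0 | (0 + 0)) → -a-> s9
  s7 = d.(b.0 + a.0) | 0 → -d-> s11
  s8 = (b.0 + a.0) | (d.0 | (0 + 0) + (a.0 + c.0)) → -a-> s11, -a-> s12, -b-> s12, -c-> s11, -d-> s13
  s9 = d.(b.0 + a.0) | (0 | (0 + 0)) → -d-> s13
  s10 = 0 | b.(d.0 | (0 + 0) + (a.0 + c.0)) → -b-> s12
  s11 = (b.0 + a.0) | 0 → -a-> s14, -b-> s14
  s12 = 0 | (d.0 | (0 + 0) + (a.0 + c.0)) → -a-> s14, -c-> s14, -d-> s15
  s13 = (b.0 + a.0) | (0 | (0 + 0)) → -a-> s15, -b-> s15
  s14 = 0 | 0 → (no moves)
  s15 = 0 | (0 | (0 + 0)) → (no moves)
Q's transition system — 16 states:
  t0 = a.d.(b.0 + a.0) | b.(a.0 + c.0 + d.0 | (0 + 0)) → -a-> t1, -b-> t2
  t1 = d.(b.0 + a.0) | b.(a.0 + c.0 + d.0 | (0 + 0)) → -b-> t3, -d-> t4
  t2 = a.d.(b.0 + a.0) | (a.0 + c.0 + d.0 | (0 + 0)) → -a-> t3, -a-> t5, -c-> t5, -d-> t6
  t3 = d.(b.0 + a.0) | (a.0 + c.0 + d.0 | (0 + 0)) → -a-> t7, -c-> t7, -d-> t8, -d-> t9
  t4 = (b.0 + a.0) | b.(a.0 + c.0 + d.0 | (0 + 0)) → -a-> t10, -b-> t10, -b-> t8
  t5 = a.d.(b.0 + a.0) | 0 → -a-> t7
  t6 = a.d.(b.0 + a.0) | (0 | (0 + 0)) → -a-> t9
  t7 = d.(b.0 + a.0) | 0 → -d-> t11
  t8 = (b.0 + a.0) | (a.0 + c.0 + d.0 | (0 + 0)) → -a-> t11, -a-> t12, -b-> t12, -c-> t11, -d-> t13
  t9 = d.(b.0 + a.0) | (0 | (0 + 0)) → -d-> t13
  t10 = 0 | b.(a.0 + c.0 + d.0 | (0 + 0)) → -b-> t12
  t11 = (b.0 + a.0) | 0 → -a-> t14, -b-> t14
  t12 = 0 | (a.0 + c.0 + d.0 | (0 + 0)) → -a-> t14, -c-> t14, -d-> t15
  t13 = (b.0 + a.0) | (0 | (0 + 0)) → -a-> t15, -b-> t15
  t14 = 0 | 0 → (no moves)
  t15 = 0 | (0 | (0 + 0)) → (no moves)
Partition-refinement fixed point:
  B0 = {s0, t0}
  B1 = {s1, t1}
  B2 = {s4, t4}
  B3 = {s10, t10}
  B4 = {s12, t12}
  B5 = {s14, s15, t14, t15}
  B6 = {s8, t8}
  B7 = {s11, s13, t11, t13}
  B8 = {s3, t3}
  B9 = {s7, s9, t7, t9}
  B10 = {s2, t2}
  B11 = {s5, s6, t5, t6}
s0 ∈ B0, t0 ∈ B0 → same block
Bisimilar ⇒ trace-equivalent.

trace-equivalent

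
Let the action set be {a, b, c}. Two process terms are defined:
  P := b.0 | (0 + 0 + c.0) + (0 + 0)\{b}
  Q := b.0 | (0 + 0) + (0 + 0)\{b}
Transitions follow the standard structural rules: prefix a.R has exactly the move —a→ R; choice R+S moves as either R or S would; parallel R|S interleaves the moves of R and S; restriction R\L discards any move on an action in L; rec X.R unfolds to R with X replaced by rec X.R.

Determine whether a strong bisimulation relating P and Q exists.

not bisimilar

P's transition system — 4 states:
  s0 = b.0 | (0 + 0 + c.0) + (0 + 0)\{b} has moves =b=> s1, =c=> s2
  s1 = 0 | (0 + 0 + c.0) has moves =c=> s3
  s2 = b.0 | 0 has moves =b=> s3
  s3 = 0 | 0 has moves stopped
Q's transition system — 2 states:
  t0 = b.0 | (0 + 0) + (0 + 0)\{b} has moves =b=> t1
  t1 = 0 | (0 + 0) has moves stopped
Partition-refinement fixed point:
  B0 = {s0}
  B1 = {s1}
  B2 = {s3, t1}
  B3 = {s2, t0}
s0 ∈ B0, t0 ∈ B3 → different blocks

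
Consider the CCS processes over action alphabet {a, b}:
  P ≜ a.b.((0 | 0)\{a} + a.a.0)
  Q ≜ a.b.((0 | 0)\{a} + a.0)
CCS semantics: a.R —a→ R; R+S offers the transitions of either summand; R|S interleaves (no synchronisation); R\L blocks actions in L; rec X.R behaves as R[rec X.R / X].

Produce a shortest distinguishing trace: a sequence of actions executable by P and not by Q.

abaa

Reachable graph of P (5 states):
  m0 = a.b.((0 | 0)\{a} + a.a.0) | -a-> m1
  m1 = b.((0 | 0)\{a} + a.a.0) | -b-> m2
  m2 = (0 | 0)\{a} + a.a.0 | -a-> m3
  m3 = a.0 | -a-> m4
  m4 = 0 | stopped
Reachable graph of Q (4 states):
  n0 = a.b.((0 | 0)\{a} + a.0) | -a-> n1
  n1 = b.((0 | 0)\{a} + a.0) | -b-> n2
  n2 = (0 | 0)\{a} + a.0 | -a-> n3
  n3 = 0 | stopped
Run σ = ⟨abaa⟩ on P: start {m0}
  step 1 (a): {m1}
  step 2 (b): {m2}
  step 3 (a): {m3}
  step 4 (a): {m4}
  — P admits the full trace.
Run σ = ⟨abaa⟩ on Q: start {n0}
  step 1 (a): {n1}
  step 2 (b): {n2}
  step 3 (a): {n3}
  step 4 (a): no successor for Q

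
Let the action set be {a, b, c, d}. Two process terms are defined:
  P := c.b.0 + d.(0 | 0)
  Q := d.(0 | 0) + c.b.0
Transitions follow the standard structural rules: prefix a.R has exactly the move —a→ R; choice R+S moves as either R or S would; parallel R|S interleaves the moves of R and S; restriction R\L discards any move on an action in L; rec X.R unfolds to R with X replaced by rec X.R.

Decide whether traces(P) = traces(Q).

Reachable graph of P (4 states):
  m0 = c.b.0 + d.(0 | 0) ⊢ --c--▸ m1, --d--▸ m2
  m1 = b.0 ⊢ --b--▸ m3
  m2 = 0 | 0 ⊢ ·
  m3 = 0 ⊢ ·
Reachable graph of Q (4 states):
  n0 = d.(0 | 0) + c.b.0 ⊢ --c--▸ n1, --d--▸ n2
  n1 = b.0 ⊢ --b--▸ n3
  n2 = 0 | 0 ⊢ ·
  n3 = 0 ⊢ ·
Bisimilarity quotient blocks:
  B0 = {m0, n0}
  B1 = {m2, m3, n2, n3}
  B2 = {m1, n1}
m0 ∈ B0, n0 ∈ B0 → same block
Bisimilar ⇒ trace-equivalent.

traces(P) = traces(Q)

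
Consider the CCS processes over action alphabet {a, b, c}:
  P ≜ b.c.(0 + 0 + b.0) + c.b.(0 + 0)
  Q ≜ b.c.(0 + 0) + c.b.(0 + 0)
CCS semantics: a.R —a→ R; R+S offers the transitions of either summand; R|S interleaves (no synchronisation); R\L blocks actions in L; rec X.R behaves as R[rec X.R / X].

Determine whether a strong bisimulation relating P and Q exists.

P's transition system — 6 states:
  p0 = b.c.(0 + 0 + b.0) + c.b.(0 + 0) | =b=> p1, =c=> p2
  p1 = c.(0 + 0 + b.0) | =c=> p3
  p2 = b.(0 + 0) | =b=> p4
  p3 = 0 + 0 + b.0 | =b=> p5
  p4 = 0 + 0 | deadlocked
  p5 = 0 | deadlocked
Q's transition system — 4 states:
  q0 = b.c.(0 + 0) + c.b.(0 + 0) | =b=> q1, =c=> q2
  q1 = c.(0 + 0) | =c=> q3
  q2 = b.(0 + 0) | =b=> q3
  q3 = 0 + 0 | deadlocked
Partition-refinement fixed point:
  B0 = {p0}
  B1 = {p2, p3, q2}
  B2 = {p4, p5, q3}
  B3 = {p1}
  B4 = {q0}
  B5 = {q1}
p0 ∈ B0, q0 ∈ B4 → different blocks

not bisimilar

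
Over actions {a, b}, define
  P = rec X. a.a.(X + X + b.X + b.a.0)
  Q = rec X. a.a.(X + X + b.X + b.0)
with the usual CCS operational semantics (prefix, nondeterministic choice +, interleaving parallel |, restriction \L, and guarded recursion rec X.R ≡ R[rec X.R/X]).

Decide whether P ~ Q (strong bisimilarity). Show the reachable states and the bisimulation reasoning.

P's transition system — 5 states:
  s0 = rec X. a.a.(X + X + b.X + b.a.0) | —a→ s1
  s1 = a.((rec X. a.a.(X + X + b.X + b.a.0)) + (rec X. a.a.(X + X + b.X + b.a.0)) + b.(rec X. a.a.(X + X + b.X + b.a.0)) + b.a.0) | —a→ s2
  s2 = (rec X. a.a.(X + X + b.X + b.a.0)) + (rec X. a.a.(X + X + b.X + b.a.0)) + b.(rec X. a.a.(X + X + b.X + b.a.0)) + b.a.0 | —a→ s1, —b→ s0, —b→ s3
  s3 = a.0 | —a→ s4
  s4 = 0 | deadlocked
Q's transition system — 4 states:
  t0 = rec X. a.a.(X + X + b.X + b.0) | —a→ t1
  t1 = a.((rec X. a.a.(X + X + b.X + b.0)) + (rec X. a.a.(X + X + b.X + b.0)) + b.(rec X. a.a.(X + X + b.X + b.0)) + b.0) | —a→ t2
  t2 = (rec X. a.a.(X + X + b.X + b.0)) + (rec X. a.a.(X + X + b.X + b.0)) + b.(rec X. a.a.(X + X + b.X + b.0)) + b.0 | —a→ t1, —b→ t0, —b→ t3
  t3 = 0 | deadlocked
Partition-refinement fixed point:
  B0 = {s0}
  B1 = {s1}
  B2 = {s2}
  B3 = {s3}
  B4 = {s4, t3}
  B5 = {t0}
  B6 = {t1}
  B7 = {t2}
s0 ∈ B0, t0 ∈ B5 → different blocks

not bisimilar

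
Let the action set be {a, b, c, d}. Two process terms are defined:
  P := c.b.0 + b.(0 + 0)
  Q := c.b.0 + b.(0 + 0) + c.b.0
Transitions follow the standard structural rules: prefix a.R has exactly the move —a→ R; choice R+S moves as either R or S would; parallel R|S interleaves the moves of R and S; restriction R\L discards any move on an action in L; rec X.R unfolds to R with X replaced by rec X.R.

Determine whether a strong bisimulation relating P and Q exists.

Reachable graph of P (4 states):
  u0 = c.b.0 + b.(0 + 0) has moves —b→ u1, —c→ u2
  u1 = 0 + 0 has moves stopped
  u2 = b.0 has moves —b→ u3
  u3 = 0 has moves stopped
Reachable graph of Q (4 states):
  v0 = c.b.0 + b.(0 + 0) + c.b.0 has moves —b→ v1, —c→ v2
  v1 = 0 + 0 has moves stopped
  v2 = b.0 has moves —b→ v3
  v3 = 0 has moves stopped
Coarsest stable partition (strong bisimilarity classes):
  B0 = {u0, v0}
  B1 = {u1, u3, v1, v3}
  B2 = {u2, v2}
u0 ∈ B0, v0 ∈ B0 → same block

YES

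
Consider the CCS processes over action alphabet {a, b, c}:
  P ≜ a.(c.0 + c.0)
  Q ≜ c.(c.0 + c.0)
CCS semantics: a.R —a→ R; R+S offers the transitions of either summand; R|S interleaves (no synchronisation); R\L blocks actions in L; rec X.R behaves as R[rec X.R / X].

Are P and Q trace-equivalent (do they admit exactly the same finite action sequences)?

trace-distinct — witness ⟨a⟩

LTS(P): 3 reachable states
  s0 = a.(c.0 + c.0) | —a→ s1
  s1 = c.0 + c.0 | —c→ s2
  s2 = 0 | ∅
LTS(Q): 3 reachable states
  t0 = c.(c.0 + c.0) | —c→ t1
  t1 = c.0 + c.0 | —c→ t2
  t2 = 0 | ∅
Executing a from P (initial set {s0}):
  after a @ step 1: {s1}
  — P admits the full trace.
Executing a from Q (initial set {t0}):
  after a @ step 1: ∅  — Q cannot continue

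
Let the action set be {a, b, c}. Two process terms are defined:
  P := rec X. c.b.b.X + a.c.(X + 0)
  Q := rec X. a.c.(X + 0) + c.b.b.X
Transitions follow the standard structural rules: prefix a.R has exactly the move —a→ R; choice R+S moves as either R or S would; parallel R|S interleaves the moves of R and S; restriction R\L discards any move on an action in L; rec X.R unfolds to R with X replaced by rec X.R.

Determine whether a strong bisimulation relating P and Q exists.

Reachable graph of P (5 states):
  p0 = rec X. c.b.b.X + a.c.(X + 0) :: —a→ p1, —c→ p2
  p1 = c.((rec X. c.b.b.X + a.c.(X + 0)) + 0) :: —c→ p3
  p2 = b.b.(rec X. c.b.b.X + a.c.(X + 0)) :: —b→ p4
  p3 = (rec X. c.b.b.X + a.c.(X + 0)) + 0 :: —a→ p1, —c→ p2
  p4 = b.(rec X. c.b.b.X + a.c.(X + 0)) :: —b→ p0
Reachable graph of Q (5 states):
  q0 = rec X. a.c.(X + 0) + c.b.b.X :: —a→ q1, —c→ q2
  q1 = c.((rec X. a.c.(X + 0) + c.b.b.X) + 0) :: —c→ q3
  q2 = b.b.(rec X. a.c.(X + 0) + c.b.b.X) :: —b→ q4
  q3 = (rec X. a.c.(X + 0) + c.b.b.X) + 0 :: —a→ q1, —c→ q2
  q4 = b.(rec X. a.c.(X + 0) + c.b.b.X) :: —b→ q0
Partition-refinement fixed point:
  B0 = {p0, p3, q0, q3}
  B1 = {p1, q1}
  B2 = {p2, q2}
  B3 = {p4, q4}
p0 ∈ B0, q0 ∈ B0 → same block

YES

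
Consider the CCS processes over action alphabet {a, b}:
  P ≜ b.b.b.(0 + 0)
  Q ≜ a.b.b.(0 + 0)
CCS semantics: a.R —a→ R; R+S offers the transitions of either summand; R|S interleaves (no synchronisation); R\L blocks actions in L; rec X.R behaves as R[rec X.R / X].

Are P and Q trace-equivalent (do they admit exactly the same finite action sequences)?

trace-distinct — witness ⟨b⟩

LTS(P): 4 reachable states
  u0 = b.b.b.(0 + 0) | =b=> u1
  u1 = b.b.(0 + 0) | =b=> u2
  u2 = b.(0 + 0) | =b=> u3
  u3 = 0 + 0 | ·
LTS(Q): 4 reachable states
  v0 = a.b.b.(0 + 0) | =a=> v1
  v1 = b.b.(0 + 0) | =b=> v2
  v2 = b.(0 + 0) | =b=> v3
  v3 = 0 + 0 | ·
Run σ = ⟨b⟩ on P: start {u0}
  [1] b ⇒ {u1}
  — P admits the full trace.
Run σ = ⟨b⟩ on Q: start {v0}
  [1] b ⇒ no successor for Q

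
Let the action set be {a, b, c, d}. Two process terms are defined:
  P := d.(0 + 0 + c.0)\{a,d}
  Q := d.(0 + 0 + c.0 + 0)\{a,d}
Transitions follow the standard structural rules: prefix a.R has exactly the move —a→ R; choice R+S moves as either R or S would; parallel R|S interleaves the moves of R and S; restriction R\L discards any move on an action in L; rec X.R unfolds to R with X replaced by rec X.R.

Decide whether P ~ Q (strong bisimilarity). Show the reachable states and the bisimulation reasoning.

Reachable graph of P (3 states):
  m0 = d.(0 + 0 + c.0)\{a,d} → ··d··> m1
  m1 = (0 + 0 + c.0)\{a,d} → ··c··> m2
  m2 = 0\{a,d} → ·
Reachable graph of Q (3 states):
  n0 = d.(0 + 0 + c.0 + 0)\{a,d} → ··d··> n1
  n1 = (0 + 0 + c.0 + 0)\{a,d} → ··c··> n2
  n2 = 0\{a,d} → ·
Coarsest stable partition (strong bisimilarity classes):
  B0 = {m0, n0}
  B1 = {m1, n1}
  B2 = {m2, n2}
m0 ∈ B0, n0 ∈ B0 → same block

P ~ Q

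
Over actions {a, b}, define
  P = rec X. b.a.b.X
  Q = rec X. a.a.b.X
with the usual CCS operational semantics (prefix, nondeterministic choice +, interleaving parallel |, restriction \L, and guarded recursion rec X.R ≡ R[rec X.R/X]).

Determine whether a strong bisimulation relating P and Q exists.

not bisimilar

LTS(P): 3 reachable states
  p0 = rec X. b.a.b.X :: -b-> p1
  p1 = a.b.(rec X. b.a.b.X) :: -a-> p2
  p2 = b.(rec X. b.a.b.X) :: -b-> p0
LTS(Q): 3 reachable states
  q0 = rec X. a.a.b.X :: -a-> q1
  q1 = a.b.(rec X. a.a.b.X) :: -a-> q2
  q2 = b.(rec X. a.a.b.X) :: -b-> q0
Partition-refinement fixed point:
  B0 = {p0}
  B1 = {p1}
  B2 = {p2}
  B3 = {q0}
  B4 = {q1}
  B5 = {q2}
p0 ∈ B0, q0 ∈ B3 → different blocks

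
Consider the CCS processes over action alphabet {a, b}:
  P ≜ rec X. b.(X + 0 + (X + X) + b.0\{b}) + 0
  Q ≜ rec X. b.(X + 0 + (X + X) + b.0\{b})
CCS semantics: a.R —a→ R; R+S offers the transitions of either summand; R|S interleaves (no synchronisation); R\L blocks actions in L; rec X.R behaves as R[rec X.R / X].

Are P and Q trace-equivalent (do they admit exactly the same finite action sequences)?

trace-equivalent

LTS(P): 3 reachable states
  p0 = rec X. b.(X + 0 + (X + X) + b.0\{b}) + 0 | ··b··> p1
  p1 = (rec X. b.(X + 0 + (X + X) + b.0\{b}) + 0) + 0 + ((rec X. b.(X + 0 + (X + X) + b.0\{b}) + 0) + (rec X. b.(X + 0 + (X + X) + b.0\{b}) + 0)) + b.0\{b} | ··b··> p1, ··b··> p2
  p2 = 0\{b} | stopped
LTS(Q): 3 reachable states
  q0 = rec X. b.(X + 0 + (X + X) + b.0\{b}) | ··b··> q1
  q1 = (rec X. b.(X + 0 + (X + X) + b.0\{b})) + 0 + ((rec X. b.(X + 0 + (X + X) + b.0\{b})) + (rec X. b.(X + 0 + (X + X) + b.0\{b}))) + b.0\{b} | ··b··> q1, ··b··> q2
  q2 = 0\{b} | stopped
Coarsest stable partition (strong bisimilarity classes):
  B0 = {p0, q0}
  B1 = {p1, q1}
  B2 = {p2, q2}
p0 ∈ B0, q0 ∈ B0 → same block
Bisimilar ⇒ trace-equivalent.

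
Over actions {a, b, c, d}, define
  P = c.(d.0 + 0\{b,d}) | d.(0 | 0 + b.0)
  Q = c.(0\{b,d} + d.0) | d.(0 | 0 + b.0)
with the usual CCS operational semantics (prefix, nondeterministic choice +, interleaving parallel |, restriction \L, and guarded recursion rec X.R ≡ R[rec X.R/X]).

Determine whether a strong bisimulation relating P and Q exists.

P's transition system — 9 states:
  s0 = c.(d.0 + 0\{b,d}) | d.(0 | 0 + b.0) → --c--▸ s1, --d--▸ s2
  s1 = (d.0 + 0\{b,d}) | d.(0 | 0 + b.0) → --d--▸ s3, --d--▸ s4
  s2 = c.(d.0 + 0\{b,d}) | (0 | 0 + b.0) → --b--▸ s5, --c--▸ s3
  s3 = (d.0 + 0\{b,d}) | (0 | 0 + b.0) → --b--▸ s6, --d--▸ s7
  s4 = 0 | d.(0 | 0 + b.0) → --d--▸ s7
  s5 = c.(d.0 + 0\{b,d}) | 0 → --c--▸ s6
  s6 = (d.0 + 0\{b,d}) | 0 → --d--▸ s8
  s7 = 0 | (0 | 0 + b.0) → --b--▸ s8
  s8 = 0 | 0 → ∅
Q's transition system — 9 states:
  t0 = c.(0\{b,d} + d.0) | d.(0 | 0 + b.0) → --c--▸ t1, --d--▸ t2
  t1 = (0\{b,d} + d.0) | d.(0 | 0 + b.0) → --d--▸ t3, --d--▸ t4
  t2 = c.(0\{b,d} + d.0) | (0 | 0 + b.0) → --b--▸ t5, --c--▸ t3
  t3 = (0\{b,d} + d.0) | (0 | 0 + b.0) → --b--▸ t6, --d--▸ t7
  t4 = 0 | d.(0 | 0 + b.0) → --d--▸ t7
  t5 = c.(0\{b,d} + d.0) | 0 → --c--▸ t6
  t6 = (0\{b,d} + d.0) | 0 → --d--▸ t8
  t7 = 0 | (0 | 0 + b.0) → --b--▸ t8
  t8 = 0 | 0 → ∅
Coarsest stable partition (strong bisimilarity classes):
  B0 = {s0, t0}
  B1 = {s1, t1}
  B2 = {s3, t3}
  B3 = {s6, t6}
  B4 = {s8, t8}
  B5 = {s7, t7}
  B6 = {s4, t4}
  B7 = {s2, t2}
  B8 = {s5, t5}
s0 ∈ B0, t0 ∈ B0 → same block

bisimilar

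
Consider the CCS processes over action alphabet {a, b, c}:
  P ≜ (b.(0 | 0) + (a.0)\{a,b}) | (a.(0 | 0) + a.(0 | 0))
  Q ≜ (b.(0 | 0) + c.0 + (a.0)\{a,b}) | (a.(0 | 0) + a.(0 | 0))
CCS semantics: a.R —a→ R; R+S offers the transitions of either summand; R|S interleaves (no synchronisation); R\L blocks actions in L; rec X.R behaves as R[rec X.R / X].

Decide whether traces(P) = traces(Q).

LTS(P): 4 reachable states
  u0 = (b.(0 | 0) + (a.0)\{a,b}) | (a.(0 | 0) + a.(0 | 0)) ⊢ --a--▸ u1, --b--▸ u2
  u1 = (b.(0 | 0) + (a.0)\{a,b}) | (0 | 0) ⊢ --b--▸ u3
  u2 = 0 | 0 | (a.(0 | 0) + a.(0 | 0)) ⊢ --a--▸ u3
  u3 = 0 | 0 | (0 | 0) ⊢ stopped
LTS(Q): 6 reachable states
  v0 = (b.(0 | 0) + c.0 + (a.0)\{a,b}) | (a.(0 | 0) + a.(0 | 0)) ⊢ --a--▸ v1, --b--▸ v2, --c--▸ v3
  v1 = (b.(0 | 0) + c.0 + (a.0)\{a,b}) | (0 | 0) ⊢ --b--▸ v4, --c--▸ v5
  v2 = 0 | 0 | (a.(0 | 0) + a.(0 | 0)) ⊢ --a--▸ v4
  v3 = 0 | (a.(0 | 0) + a.(0 | 0)) ⊢ --a--▸ v5
  v4 = 0 | 0 | (0 | 0) ⊢ stopped
  v5 = 0 | (0 | 0) ⊢ stopped
Trace ⟨c⟩ through Q, begin at {v0}:
  [1] c ⇒ {v3}
  Q completes σ.
Trace ⟨c⟩ through P, begin at {u0}:
  [1] c ⇒ no successor for P

trace-distinct — witness ⟨c⟩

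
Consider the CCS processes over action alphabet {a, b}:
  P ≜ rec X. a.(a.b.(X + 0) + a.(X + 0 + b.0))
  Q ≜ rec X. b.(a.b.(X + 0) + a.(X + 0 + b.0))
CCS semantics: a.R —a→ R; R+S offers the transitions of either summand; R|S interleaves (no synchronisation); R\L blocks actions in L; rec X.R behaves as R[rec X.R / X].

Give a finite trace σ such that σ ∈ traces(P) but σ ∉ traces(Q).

LTS(P): 6 reachable states
  s0 = rec X. a.(a.b.(X + 0) + a.(X + 0 + b.0)) ⊢ -a-> s1
  s1 = a.b.((rec X. a.(a.b.(X + 0) + a.(X + 0 + b.0))) + 0) + a.((rec X. a.(a.b.(X + 0) + a.(X + 0 + b.0))) + 0 + b.0) ⊢ -a-> s2, -a-> s3
  s2 = (rec X. a.(a.b.(X + 0) + a.(X + 0 + b.0))) + 0 + b.0 ⊢ -a-> s1, -b-> s4
  s3 = b.((rec X. a.(a.b.(X + 0) + a.(X + 0 + b.0))) + 0) ⊢ -b-> s5
  s4 = 0 ⊢ deadlocked
  s5 = (rec X. a.(a.b.(X + 0) + a.(X + 0 + b.0))) + 0 ⊢ -a-> s1
LTS(Q): 6 reachable states
  t0 = rec X. b.(a.b.(X + 0) + a.(X + 0 + b.0)) ⊢ -b-> t1
  t1 = a.b.((rec X. b.(a.b.(X + 0) + a.(X + 0 + b.0))) + 0) + a.((rec X. b.(a.b.(X + 0) + a.(X + 0 + b.0))) + 0 + b.0) ⊢ -a-> t2, -a-> t3
  t2 = (rec X. b.(a.b.(X + 0) + a.(X + 0 + b.0))) + 0 + b.0 ⊢ -b-> t1, -b-> t4
  t3 = b.((rec X. b.(a.b.(X + 0) + a.(X + 0 + b.0))) + 0) ⊢ -b-> t5
  t4 = 0 ⊢ deadlocked
  t5 = (rec X. b.(a.b.(X + 0) + a.(X + 0 + b.0))) + 0 ⊢ -b-> t1
Trace ⟨a⟩ through P, begin at {s0}:
  step 1 (a): {s1}
  P completes σ.
Trace ⟨a⟩ through Q, begin at {t0}:
  step 1 (a): no successor for Q

a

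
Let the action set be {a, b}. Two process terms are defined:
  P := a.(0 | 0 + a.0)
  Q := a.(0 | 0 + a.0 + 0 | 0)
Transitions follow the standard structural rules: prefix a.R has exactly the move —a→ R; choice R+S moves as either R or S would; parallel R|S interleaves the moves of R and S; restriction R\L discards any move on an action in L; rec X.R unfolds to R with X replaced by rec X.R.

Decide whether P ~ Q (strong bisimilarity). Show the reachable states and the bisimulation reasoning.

Reachable graph of P (3 states):
  u0 = a.(0 | 0 + a.0) ⊢ --a--▸ u1
  u1 = 0 | 0 + a.0 ⊢ --a--▸ u2
  u2 = 0 ⊢ stopped
Reachable graph of Q (3 states):
  v0 = a.(0 | 0 + a.0 + 0 | 0) ⊢ --a--▸ v1
  v1 = 0 | 0 + a.0 + 0 | 0 ⊢ --a--▸ v2
  v2 = 0 ⊢ stopped
Partition-refinement fixed point:
  B0 = {u0, v0}
  B1 = {u1, v1}
  B2 = {u2, v2}
u0 ∈ B0, v0 ∈ B0 → same block

bisimilar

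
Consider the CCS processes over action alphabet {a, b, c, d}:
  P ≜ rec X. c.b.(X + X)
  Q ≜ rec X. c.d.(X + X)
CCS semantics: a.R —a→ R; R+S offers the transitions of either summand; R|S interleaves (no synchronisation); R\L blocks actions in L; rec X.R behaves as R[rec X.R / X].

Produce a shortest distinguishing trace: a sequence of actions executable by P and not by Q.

LTS(P): 3 reachable states
  s0 = rec X. c.b.(X + X) :: ··c··> s1
  s1 = b.((rec X. c.b.(X + X)) + (rec X. c.b.(X + X))) :: ··b··> s2
  s2 = (rec X. c.b.(X + X)) + (rec X. c.b.(X + X)) :: ··c··> s1
LTS(Q): 3 reachable states
  t0 = rec X. c.d.(X + X) :: ··c··> t1
  t1 = d.((rec X. c.d.(X + X)) + (rec X. c.d.(X + X))) :: ··d··> t2
  t2 = (rec X. c.d.(X + X)) + (rec X. c.d.(X + X)) :: ··c··> t1
Executing cb from P (initial set {s0}):
  [1] c ⇒ {s1}
  [2] b ⇒ {s2}
  P completes σ.
Executing cb from Q (initial set {t0}):
  [1] c ⇒ {t1}
  [2] b ⇒ no successor for Q

cb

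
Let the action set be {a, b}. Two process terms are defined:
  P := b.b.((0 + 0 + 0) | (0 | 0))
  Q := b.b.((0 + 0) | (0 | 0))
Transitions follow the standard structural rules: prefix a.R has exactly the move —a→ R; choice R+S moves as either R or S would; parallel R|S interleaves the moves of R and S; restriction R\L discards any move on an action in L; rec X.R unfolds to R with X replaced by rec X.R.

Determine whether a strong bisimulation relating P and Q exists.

bisimilar

LTS(P): 3 reachable states
  m0 = b.b.((0 + 0 + 0) | (0 | 0)) → ··b··> m1
  m1 = b.((0 + 0 + 0) | (0 | 0)) → ··b··> m2
  m2 = (0 + 0 + 0) | (0 | 0) → (no moves)
LTS(Q): 3 reachable states
  n0 = b.b.((0 + 0) | (0 | 0)) → ··b··> n1
  n1 = b.((0 + 0) | (0 | 0)) → ··b··> n2
  n2 = (0 + 0) | (0 | 0) → (no moves)
Partition-refinement fixed point:
  B0 = {m0, n0}
  B1 = {m1, n1}
  B2 = {m2, n2}
m0 ∈ B0, n0 ∈ B0 → same block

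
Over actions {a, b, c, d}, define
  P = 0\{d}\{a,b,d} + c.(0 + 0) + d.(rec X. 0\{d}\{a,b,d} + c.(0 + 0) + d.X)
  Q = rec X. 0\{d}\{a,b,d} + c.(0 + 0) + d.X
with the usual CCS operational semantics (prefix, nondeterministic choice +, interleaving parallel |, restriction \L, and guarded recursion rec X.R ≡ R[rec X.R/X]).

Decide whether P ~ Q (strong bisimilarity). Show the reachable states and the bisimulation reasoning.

LTS(P): 3 reachable states
  m0 = 0\{d}\{a,b,d} + c.(0 + 0) + d.(rec X. 0\{d}\{a,b,d} + c.(0 + 0) + d.X) | -c-> m1, -d-> m2
  m1 = 0 + 0 | deadlocked
  m2 = rec X. 0\{d}\{a,b,d} + c.(0 + 0) + d.X | -c-> m1, -d-> m2
LTS(Q): 2 reachable states
  n0 = rec X. 0\{d}\{a,b,d} + c.(0 + 0) + d.X | -c-> n1, -d-> n0
  n1 = 0 + 0 | deadlocked
Partition-refinement fixed point:
  B0 = {m0, m2, n0}
  B1 = {m1, n1}
m0 ∈ B0, n0 ∈ B0 → same block

P ~ Q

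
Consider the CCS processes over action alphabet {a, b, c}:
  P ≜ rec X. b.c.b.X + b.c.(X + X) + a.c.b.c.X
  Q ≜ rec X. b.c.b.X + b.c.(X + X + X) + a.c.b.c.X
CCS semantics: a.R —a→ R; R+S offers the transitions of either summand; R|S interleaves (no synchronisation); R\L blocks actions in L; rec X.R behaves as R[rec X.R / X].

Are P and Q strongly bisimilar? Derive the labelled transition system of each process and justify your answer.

LTS(P): 8 reachable states
  m0 = rec X. b.c.b.X + b.c.(X + X) + a.c.b.c.X :: --a--▸ m1, --b--▸ m2, --b--▸ m3
  m1 = c.b.c.(rec X. b.c.b.X + b.c.(X + X) + a.c.b.c.X) :: --c--▸ m4
  m2 = c.((rec X. b.c.b.X + b.c.(X + X) + a.c.b.c.X) + (rec X. b.c.b.X + b.c.(X + X) + a.c.b.c.X)) :: --c--▸ m5
  m3 = c.b.(rec X. b.c.b.X + b.c.(X + X) + a.c.b.c.X) :: --c--▸ m6
  m4 = b.c.(rec X. b.c.b.X + b.c.(X + X) + a.c.b.c.X) :: --b--▸ m7
  m5 = (rec X. b.c.b.X + b.c.(X + X) + a.c.b.c.X) + (rec X. b.c.b.X + b.c.(X + X) + a.c.b.c.X) :: --a--▸ m1, --b--▸ m2, --b--▸ m3
  m6 = b.(rec X. b.c.b.X + b.c.(X + X) + a.c.b.c.X) :: --b--▸ m0
  m7 = c.(rec X. b.c.b.X + b.c.(X + X) + a.c.b.c.X) :: --c--▸ m0
LTS(Q): 8 reachable states
  n0 = rec X. b.c.b.X + b.c.(X + X + X) + a.c.b.c.X :: --a--▸ n1, --b--▸ n2, --b--▸ n3
  n1 = c.b.c.(rec X. b.c.b.X + b.c.(X + X + X) + a.c.b.c.X) :: --c--▸ n4
  n2 = c.((rec X. b.c.b.X + b.c.(X + X + X) + a.c.b.c.X) + (rec X. b.c.b.X + b.c.(X + X + X) + a.c.b.c.X) + (rec X. b.c.b.X + b.c.(X + X + X) + a.c.b.c.X)) :: --c--▸ n5
  n3 = c.b.(rec X. b.c.b.X + b.c.(X + X + X) + a.c.b.c.X) :: --c--▸ n6
  n4 = b.c.(rec X. b.c.b.X + b.c.(X + X + X) + a.c.b.c.X) :: --b--▸ n7
  n5 = (rec X. b.c.b.X + b.c.(X + X + X) + a.c.b.c.X) + (rec X. b.c.b.X + b.c.(X + X + X) + a.c.b.c.X) + (rec X. b.c.b.X + b.c.(X + X + X) + a.c.b.c.X) :: --a--▸ n1, --b--▸ n2, --b--▸ n3
  n6 = b.(rec X. b.c.b.X + b.c.(X + X + X) + a.c.b.c.X) :: --b--▸ n0
  n7 = c.(rec X. b.c.b.X + b.c.(X + X + X) + a.c.b.c.X) :: --c--▸ n0
Bisimilarity quotient blocks:
  B0 = {m0, m5, n0, n5}
  B1 = {m2, m7, n2, n7}
  B2 = {m3, n3}
  B3 = {m6, n6}
  B4 = {m1, n1}
  B5 = {m4, n4}
m0 ∈ B0, n0 ∈ B0 → same block

YES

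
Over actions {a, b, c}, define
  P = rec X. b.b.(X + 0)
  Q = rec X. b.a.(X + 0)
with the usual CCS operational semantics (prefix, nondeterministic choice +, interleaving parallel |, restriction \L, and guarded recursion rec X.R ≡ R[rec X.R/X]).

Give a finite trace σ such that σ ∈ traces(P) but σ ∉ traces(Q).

bb

Reachable graph of P (3 states):
  m0 = rec X. b.b.(X + 0) ⊢ =b=> m1
  m1 = b.((rec X. b.b.(X + 0)) + 0) ⊢ =b=> m2
  m2 = (rec X. b.b.(X + 0)) + 0 ⊢ =b=> m1
Reachable graph of Q (3 states):
  n0 = rec X. b.a.(X + 0) ⊢ =b=> n1
  n1 = a.((rec X. b.a.(X + 0)) + 0) ⊢ =a=> n2
  n2 = (rec X. b.a.(X + 0)) + 0 ⊢ =b=> n1
Run σ = ⟨bb⟩ on P: start {m0}
  step 1 (b): {m1}
  step 2 (b): {m2}
  ✓ P
Run σ = ⟨bb⟩ on Q: start {n0}
  step 1 (b): {n1}
  step 2 (b): no successor for Q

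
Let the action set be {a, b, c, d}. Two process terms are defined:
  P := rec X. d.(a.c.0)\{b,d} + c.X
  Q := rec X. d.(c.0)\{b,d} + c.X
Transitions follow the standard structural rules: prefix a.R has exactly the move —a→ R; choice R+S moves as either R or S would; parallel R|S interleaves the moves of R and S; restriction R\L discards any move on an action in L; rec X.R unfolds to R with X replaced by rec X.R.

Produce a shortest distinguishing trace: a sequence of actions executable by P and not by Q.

LTS(P): 4 reachable states
  m0 = rec X. d.(a.c.0)\{b,d} + c.X → —c→ m0, —d→ m1
  m1 = (a.c.0)\{b,d} → —a→ m2
  m2 = (c.0)\{b,d} → —c→ m3
  m3 = 0\{b,d} → stopped
LTS(Q): 3 reachable states
  n0 = rec X. d.(c.0)\{b,d} + c.X → —c→ n0, —d→ n1
  n1 = (c.0)\{b,d} → —c→ n2
  n2 = 0\{b,d} → stopped
Run σ = ⟨da⟩ on P: start {m0}
  [1] d ⇒ {m1}
  [2] a ⇒ {m2}
  ✓ P
Run σ = ⟨da⟩ on Q: start {n0}
  [1] d ⇒ {n1}
  [2] a ⇒ no successor for Q

da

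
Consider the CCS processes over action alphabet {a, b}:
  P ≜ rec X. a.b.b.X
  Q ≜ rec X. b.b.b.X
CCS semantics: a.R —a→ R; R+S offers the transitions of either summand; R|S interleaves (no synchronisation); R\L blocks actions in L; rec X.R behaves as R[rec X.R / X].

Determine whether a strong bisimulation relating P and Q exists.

not bisimilar

LTS(P): 3 reachable states
  p0 = rec X. a.b.b.X | ··a··> p1
  p1 = b.b.(rec X. a.b.b.X) | ··b··> p2
  p2 = b.(rec X. a.b.b.X) | ··b··> p0
LTS(Q): 3 reachable states
  q0 = rec X. b.b.b.X | ··b··> q1
  q1 = b.b.(rec X. b.b.b.X) | ··b··> q2
  q2 = b.(rec X. b.b.b.X) | ··b··> q0
Partition-refinement fixed point:
  B0 = {p0}
  B1 = {p1}
  B2 = {p2}
  B3 = {q0, q1, q2}
p0 ∈ B0, q0 ∈ B3 → different blocks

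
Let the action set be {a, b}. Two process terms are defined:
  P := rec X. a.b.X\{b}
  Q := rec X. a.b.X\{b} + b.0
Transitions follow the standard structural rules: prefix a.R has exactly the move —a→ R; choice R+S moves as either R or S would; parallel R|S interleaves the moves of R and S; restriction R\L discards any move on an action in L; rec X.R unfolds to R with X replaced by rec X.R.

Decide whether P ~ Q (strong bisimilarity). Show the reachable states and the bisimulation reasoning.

not bisimilar

Reachable graph of P (4 states):
  s0 = rec X. a.b.X\{b} ⊢ —a→ s1
  s1 = b.(rec X. a.b.X\{b})\{b} ⊢ —b→ s2
  s2 = (rec X. a.b.X\{b})\{b} ⊢ —a→ s3
  s3 = (b.(rec X. a.b.X\{b})\{b})\{b} ⊢ ·
Reachable graph of Q (5 states):
  t0 = rec X. a.b.X\{b} + b.0 ⊢ —a→ t1, —b→ t2
  t1 = b.(rec X. a.b.X\{b} + b.0)\{b} ⊢ —b→ t3
  t2 = 0 ⊢ ·
  t3 = (rec X. a.b.X\{b} + b.0)\{b} ⊢ —a→ t4
  t4 = (b.(rec X. a.b.X\{b} + b.0)\{b})\{b} ⊢ ·
Bisimilarity quotient blocks:
  B0 = {s0}
  B1 = {s1, t1}
  B2 = {s2, t3}
  B3 = {s3, t2, t4}
  B4 = {t0}
s0 ∈ B0, t0 ∈ B4 → different blocks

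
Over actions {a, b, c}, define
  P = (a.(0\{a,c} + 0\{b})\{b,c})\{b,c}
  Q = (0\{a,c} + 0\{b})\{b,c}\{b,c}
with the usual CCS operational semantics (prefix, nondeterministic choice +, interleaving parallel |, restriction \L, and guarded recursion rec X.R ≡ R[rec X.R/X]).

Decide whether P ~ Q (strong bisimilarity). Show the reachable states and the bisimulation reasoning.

not bisimilar

P's transition system — 2 states:
  u0 = (a.(0\{a,c} + 0\{b})\{b,c})\{b,c} has moves -a-> u1
  u1 = (0\{a,c} + 0\{b})\{b,c}\{b,c} has moves (no moves)
Q's transition system — 1 states:
  v0 = (0\{a,c} + 0\{b})\{b,c}\{b,c} has moves (no moves)
Coarsest stable partition (strong bisimilarity classes):
  B0 = {u0}
  B1 = {u1, v0}
u0 ∈ B0, v0 ∈ B1 → different blocks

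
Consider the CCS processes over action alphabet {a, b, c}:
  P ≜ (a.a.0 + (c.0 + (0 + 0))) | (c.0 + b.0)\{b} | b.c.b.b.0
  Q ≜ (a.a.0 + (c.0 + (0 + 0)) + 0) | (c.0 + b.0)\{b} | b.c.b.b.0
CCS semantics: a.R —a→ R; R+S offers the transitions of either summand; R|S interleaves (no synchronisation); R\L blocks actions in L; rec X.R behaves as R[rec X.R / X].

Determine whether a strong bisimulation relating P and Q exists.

Reachable graph of P (30 states):
  s0 = (a.a.0 + (c.0 + (0 + 0))) | (c.0 + b.0)\{b} | b.c.b.b.0 | --a--▸ s1, --b--▸ s2, --c--▸ s3, --c--▸ s4
  s1 = a.0 | (c.0 + b.0)\{b} | b.c.b.b.0 | --a--▸ s4, --b--▸ s5, --c--▸ s6
  s2 = (a.a.0 + (c.0 + (0 + 0))) | (c.0 + b.0)\{b} | c.b.b.0 | --a--▸ s5, --c--▸ s7, --c--▸ s8, --c--▸ s9
  s3 = (a.a.0 + (c.0 + (0 + 0))) | 0\{b} | b.c.b.b.0 | --a--▸ s6, --b--▸ s8, --c--▸ s10
  s4 = 0 | (c.0 + b.0)\{b} | b.c.b.b.0 | --b--▸ s9, --c--▸ s10
  s5 = a.0 | (c.0 + b.0)\{b} | c.b.b.0 | --a--▸ s9, --c--▸ s11, --c--▸ s12
  s6 = a.0 | 0\{b} | b.c.b.b.0 | --a--▸ s10, --b--▸ s12
  s7 = (a.a.0 + (c.0 + (0 + 0))) | (c.0 + b.0)\{b} | b.b.0 | --a--▸ s11, --b--▸ s13, --c--▸ s14, --c--▸ s15
  s8 = (a.a.0 + (c.0 + (0 + 0))) | 0\{b} | c.b.b.0 | --a--▸ s12, --c--▸ s14, --c--▸ s16
  s9 = 0 | (c.0 + b.0)\{b} | c.b.b.0 | --c--▸ s15, --c--▸ s16
  s10 = 0 | 0\{b} | b.c.b.b.0 | --b--▸ s16
  s11 = a.0 | (c.0 + b.0)\{b} | b.b.0 | --a--▸ s15, --b--▸ s17, --c--▸ s18
  s12 = a.0 | 0\{b} | c.b.b.0 | --a--▸ s16, --c--▸ s18
  s13 = (a.a.0 + (c.0 + (0 + 0))) | (c.0 + b.0)\{b} | b.0 | --a--▸ s17, --b--▸ s19, --c--▸ s20, --c--▸ s21
  s14 = (a.a.0 + (c.0 + (0 + 0))) | 0\{b} | b.b.0 | --a--▸ s18, --b--▸ s20, --c--▸ s22
  s15 = 0 | (c.0 + b.0)\{b} | b.b.0 | --b--▸ s21, --c--▸ s22
  s16 = 0 | 0\{b} | c.b.b.0 | --c--▸ s22
  s17 = a.0 | (c.0 + b.0)\{b} | b.0 | --a--▸ s21, --b--▸ s23, --c--▸ s24
  s18 = a.0 | 0\{b} | b.b.0 | --a--▸ s22, --b--▸ s24
  s19 = (a.a.0 + (c.0 + (0 + 0))) | (c.0 + b.0)\{b} | 0 | --a--▸ s23, --c--▸ s25, --c--▸ s26
  s20 = (a.a.0 + (c.0 + (0 + 0))) | 0\{b} | b.0 | --a--▸ s24, --b--▸ s25, --c--▸ s27
  s21 = 0 | (c.0 + b.0)\{b} | b.0 | --b--▸ s26, --c--▸ s27
  s22 = 0 | 0\{b} | b.b.0 | --b--▸ s27
  s23 = a.0 | (c.0 + b.0)\{b} | 0 | --a--▸ s26, --c--▸ s28
  s24 = a.0 | 0\{b} | b.0 | --a--▸ s27, --b--▸ s28
  s25 = (a.a.0 + (c.0 + (0 + 0))) | 0\{b} | 0 | --a--▸ s28, --c--▸ s29
  s26 = 0 | (c.0 + b.0)\{b} | 0 | --c--▸ s29
  s27 = 0 | 0\{b} | b.0 | --b--▸ s29
  s28 = a.0 | 0\{b} | 0 | --a--▸ s29
  s29 = 0 | 0\{b} | 0 | ·
Reachable graph of Q (30 states):
  t0 = (a.a.0 + (c.0 + (0 + 0)) + 0) | (c.0 + b.0)\{b} | b.c.b.b.0 | --a--▸ t1, --b--▸ t2, --c--▸ t3, --c--▸ t4
  t1 = a.0 | (c.0 + b.0)\{b} | b.c.b.b.0 | --a--▸ t4, --b--▸ t5, --c--▸ t6
  t2 = (a.a.0 + (c.0 + (0 + 0)) + 0) | (c.0 + b.0)\{b} | c.b.b.0 | --a--▸ t5, --c--▸ t7, --c--▸ t8, --c--▸ t9
  t3 = (a.a.0 + (c.0 + (0 + 0)) + 0) | 0\{b} | b.c.b.b.0 | --a--▸ t6, --b--▸ t8, --c--▸ t10
  t4 = 0 | (c.0 + b.0)\{b} | b.c.b.b.0 | --b--▸ t9, --c--▸ t10
  t5 = a.0 | (c.0 + b.0)\{b} | c.b.b.0 | --a--▸ t9, --c--▸ t11, --c--▸ t12
  t6 = a.0 | 0\{b} | b.c.b.b.0 | --a--▸ t10, --b--▸ t12
  t7 = (a.a.0 + (c.0 + (0 + 0)) + 0) | (c.0 + b.0)\{b} | b.b.0 | --a--▸ t11, --b--▸ t13, --c--▸ t14, --c--▸ t15
  t8 = (a.a.0 + (c.0 + (0 + 0)) + 0) | 0\{b} | c.b.b.0 | --a--▸ t12, --c--▸ t14, --c--▸ t16
  t9 = 0 | (c.0 + b.0)\{b} | c.b.b.0 | --c--▸ t15, --c--▸ t16
  t10 = 0 | 0\{b} | b.c.b.b.0 | --b--▸ t16
  t11 = a.0 | (c.0 + b.0)\{b} | b.b.0 | --a--▸ t15, --b--▸ t17, --c--▸ t18
  t12 = a.0 | 0\{b} | c.b.b.0 | --a--▸ t16, --c--▸ t18
  t13 = (a.a.0 + (c.0 + (0 + 0)) + 0) | (c.0 + b.0)\{b} | b.0 | --a--▸ t17, --b--▸ t19, --c--▸ t20, --c--▸ t21
  t14 = (a.a.0 + (c.0 + (0 + 0)) + 0) | 0\{b} | b.b.0 | --a--▸ t18, --b--▸ t20, --c--▸ t22
  t15 = 0 | (c.0 + b.0)\{b} | b.b.0 | --b--▸ t21, --c--▸ t22
  t16 = 0 | 0\{b} | c.b.b.0 | --c--▸ t22
  t17 = a.0 | (c.0 + b.0)\{b} | b.0 | --a--▸ t21, --b--▸ t23, --c--▸ t24
  t18 = a.0 | 0\{b} | b.b.0 | --a--▸ t22, --b--▸ t24
  t19 = (a.a.0 + (c.0 + (0 + 0)) + 0) | (c.0 + b.0)\{b} | 0 | --a--▸ t23, --c--▸ t25, --c--▸ t26
  t20 = (a.a.0 + (c.0 + (0 + 0)) + 0) | 0\{b} | b.0 | --a--▸ t24, --b--▸ t25, --c--▸ t27
  t21 = 0 | (c.0 + b.0)\{b} | b.0 | --b--▸ t26, --c--▸ t27
  t22 = 0 | 0\{b} | b.b.0 | --b--▸ t27
  t23 = a.0 | (c.0 + b.0)\{b} | 0 | --a--▸ t26, --c--▸ t28
  t24 = a.0 | 0\{b} | b.0 | --a--▸ t27, --b--▸ t28
  t25 = (a.a.0 + (c.0 + (0 + 0)) + 0) | 0\{b} | 0 | --a--▸ t28, --c--▸ t29
  t26 = 0 | (c.0 + b.0)\{b} | 0 | --c--▸ t29
  t27 = 0 | 0\{b} | b.0 | --b--▸ t29
  t28 = a.0 | 0\{b} | 0 | --a--▸ t29
  t29 = 0 | 0\{b} | 0 | ·
Partition-refinement fixed point:
  B0 = {s0, t0}
  B1 = {s4, t4}
  B2 = {s10, t10}
  B3 = {s16, t16}
  B4 = {s22, t22}
  B5 = {s27, t27}
  B6 = {s29, t29}
  B7 = {s9, t9}
  B8 = {s15, t15}
  B9 = {s21, t21}
  B10 = {s26, t26}
  B11 = {s1, t1}
  B12 = {s5, t5}
  B13 = {s11, t11}
  B14 = {s17, t17}
  B15 = {s23, t23}
  B16 = {s28, t28}
  B17 = {s24, t24}
  B18 = {s18, t18}
  B19 = {s12, t12}
  B20 = {s6, t6}
  B21 = {s2, t2}
  B22 = {s8, t8}
  B23 = {s14, t14}
  B24 = {s20, t20}
  B25 = {s25, t25}
  B26 = {s7, t7}
  B27 = {s13, t13}
  B28 = {s19, t19}
  B29 = {s3, t3}
s0 ∈ B0, t0 ∈ B0 → same block

bisimilar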